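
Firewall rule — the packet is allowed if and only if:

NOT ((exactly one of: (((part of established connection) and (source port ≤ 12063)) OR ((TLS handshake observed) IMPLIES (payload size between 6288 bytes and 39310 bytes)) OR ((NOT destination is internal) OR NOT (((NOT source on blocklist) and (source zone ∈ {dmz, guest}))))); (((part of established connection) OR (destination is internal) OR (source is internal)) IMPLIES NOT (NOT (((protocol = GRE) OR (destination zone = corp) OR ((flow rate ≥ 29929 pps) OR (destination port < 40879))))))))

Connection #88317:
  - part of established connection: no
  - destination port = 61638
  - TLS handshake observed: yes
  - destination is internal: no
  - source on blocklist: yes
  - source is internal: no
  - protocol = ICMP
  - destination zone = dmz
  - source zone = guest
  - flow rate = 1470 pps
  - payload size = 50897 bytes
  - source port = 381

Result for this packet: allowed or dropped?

Atomic conditions:
  part of established connection: no → false
  source port ≤ 12063: 381 ≤ 12063 is true
  TLS handshake observed: yes → true
  payload size between 6288 bytes and 39310 bytes: 50897 in [6288, 39310] is false
  NOT destination is internal: no → true
  NOT source on blocklist: yes → false
  source zone ∈ {dmz, guest}: guest is in the set → true
  destination is internal: no → false
  source is internal: no → false
  protocol = GRE: ICMP == GRE is false
  destination zone = corp: dmz == corp is false
  flow rate ≥ 29929 pps: 1470 ≥ 29929 is false
  destination port < 40879: 61638 < 40879 is false
Combine:
[1.1.1] false AND true = false
[1.1.2] true → false = false
[1.1.3.2.1] false AND true = false
[1.1.3.2] NOT false = true
[1.1.3] true OR true = true
[1.1] false OR false OR true = true
[1.2.1] false OR false OR false = false
[1.2.2.1.1.3] false OR false = false
[1.2.2.1.1] false OR false OR false = false
[1.2.2.1] NOT false = true
[1.2.2] NOT true = false
[1.2] false → false (antecedent false ⇒ implication holds) = true
[1] exactly-one(true, true) = false
[root] NOT false = true
Overall: true → allowed

Allowed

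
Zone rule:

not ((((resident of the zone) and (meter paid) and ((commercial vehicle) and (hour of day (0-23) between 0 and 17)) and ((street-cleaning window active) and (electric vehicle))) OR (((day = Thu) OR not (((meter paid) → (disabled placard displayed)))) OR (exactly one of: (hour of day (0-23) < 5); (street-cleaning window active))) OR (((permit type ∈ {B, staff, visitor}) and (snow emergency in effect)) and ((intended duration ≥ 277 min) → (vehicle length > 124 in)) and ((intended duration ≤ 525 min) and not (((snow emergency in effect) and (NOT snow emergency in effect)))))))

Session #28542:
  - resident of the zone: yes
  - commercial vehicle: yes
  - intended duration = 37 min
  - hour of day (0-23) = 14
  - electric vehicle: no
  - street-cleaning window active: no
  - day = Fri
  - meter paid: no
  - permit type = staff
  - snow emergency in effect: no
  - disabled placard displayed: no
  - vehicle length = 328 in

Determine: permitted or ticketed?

Atomic conditions:
  resident of the zone: yes → true
  meter paid: no → false
  commercial vehicle: yes → true
  hour of day (0-23) between 0 and 17: 14 in [0, 17] is true
  street-cleaning window active: no → false
  electric vehicle: no → false
  day = Thu: Fri == Thu is false
  disabled placard displayed: no → false
  hour of day (0-23) < 5: 14 < 5 is false
  permit type ∈ {B, staff, visitor}: staff is in the set → true
  snow emergency in effect: no → false
  intended duration ≥ 277 min: 37 ≥ 277 is false
  vehicle length > 124 in: 328 > 124 is true
  intended duration ≤ 525 min: 37 ≤ 525 is true
  NOT snow emergency in effect: no → true
Combine:
[1.1.3] true AND true = true
[1.1.4] false AND false = false
[1.1] true AND false AND true AND false = false
[1.2.1.2.1] false → false (antecedent false ⇒ implication holds) = true
[1.2.1.2] NOT true = false
[1.2.1] false OR false = false
[1.2.2] exactly-one(false, false) = false
[1.2] false OR false = false
[1.3.1] true AND false = false
[1.3.2] false → true (antecedent false ⇒ implication holds) = true
[1.3.3.2.1] false AND true = false
[1.3.3.2] NOT false = true
[1.3.3] true AND true = true
[1.3] false AND true AND true = false
[1] false OR false OR false = false
[root] NOT false = true
Overall: true → permitted

Permitted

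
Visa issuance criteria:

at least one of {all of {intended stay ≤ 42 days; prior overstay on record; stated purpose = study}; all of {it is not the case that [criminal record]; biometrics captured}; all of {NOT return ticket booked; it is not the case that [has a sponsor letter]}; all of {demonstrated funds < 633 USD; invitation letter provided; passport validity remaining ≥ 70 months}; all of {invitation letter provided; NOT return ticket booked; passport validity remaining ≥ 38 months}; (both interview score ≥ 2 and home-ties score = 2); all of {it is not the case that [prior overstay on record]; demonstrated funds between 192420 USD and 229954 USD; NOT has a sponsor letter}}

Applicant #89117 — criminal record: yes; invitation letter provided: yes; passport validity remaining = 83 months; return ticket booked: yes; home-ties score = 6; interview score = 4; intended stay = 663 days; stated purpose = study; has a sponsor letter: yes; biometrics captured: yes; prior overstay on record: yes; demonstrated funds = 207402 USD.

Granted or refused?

Atomic conditions:
  intended stay ≤ 42 days: 663 ≤ 42 is false
  prior overstay on record: yes → true
  stated purpose = study: study == study is true
  criminal record: yes → true
  biometrics captured: yes → true
  NOT return ticket booked: yes → false
  has a sponsor letter: yes → true
  demonstrated funds < 633 USD: 207402 < 633 is false
  invitation letter provided: yes → true
  passport validity remaining ≥ 70 months: 83 ≥ 70 is true
  passport validity remaining ≥ 38 months: 83 ≥ 38 is true
  interview score ≥ 2: 4 ≥ 2 is true
  home-ties score = 2: 6 == 2 is false
  demonstrated funds between 192420 USD and 229954 USD: 207402 in [192420, 229954] is true
  NOT has a sponsor letter: yes → false
Combine:
[1] false AND true AND true = false
[2.1] NOT true = false
[2] false AND true = false
[3.2] NOT true = false
[3] false AND false = false
[4] false AND true AND true = false
[5] true AND false AND true = false
[6] true AND false = false
[7.1] NOT true = false
[7] false AND true AND false = false
[root] false OR false OR false OR false OR false OR false OR false = false
Overall: false → refused

Refused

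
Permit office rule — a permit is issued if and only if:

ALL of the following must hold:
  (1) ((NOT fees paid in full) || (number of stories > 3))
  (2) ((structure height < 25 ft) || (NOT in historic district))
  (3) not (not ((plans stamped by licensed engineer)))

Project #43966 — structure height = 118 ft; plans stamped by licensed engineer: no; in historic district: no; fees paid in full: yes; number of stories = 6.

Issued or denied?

Atomic conditions:
  NOT fees paid in full: yes → false
  number of stories > 3: 6 > 3 is true
  structure height < 25 ft: 118 < 25 is false
  NOT in historic district: no → true
  plans stamped by licensed engineer: no → false
Combine:
[1] false OR true = true
[2] false OR true = true
[3.1] NOT false = true
[3] NOT true = false
[root] true AND true AND false = false
Overall: false → denied

Denied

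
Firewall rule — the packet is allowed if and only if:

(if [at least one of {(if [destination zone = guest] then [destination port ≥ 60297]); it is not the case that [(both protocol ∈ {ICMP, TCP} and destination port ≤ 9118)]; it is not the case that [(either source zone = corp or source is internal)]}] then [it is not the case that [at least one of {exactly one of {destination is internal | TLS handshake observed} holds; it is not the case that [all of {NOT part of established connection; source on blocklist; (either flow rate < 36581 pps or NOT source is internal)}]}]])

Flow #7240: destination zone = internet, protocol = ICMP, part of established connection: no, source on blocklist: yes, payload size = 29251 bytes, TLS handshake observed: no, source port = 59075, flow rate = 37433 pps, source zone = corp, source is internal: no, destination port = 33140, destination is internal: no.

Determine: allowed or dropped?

Allowed

Atomic conditions:
  destination zone = guest: internet == guest is false
  destination port ≥ 60297: 33140 ≥ 60297 is false
  protocol ∈ {ICMP, TCP}: ICMP is in the set → true
  destination port ≤ 9118: 33140 ≤ 9118 is false
  source zone = corp: corp == corp is true
  source is internal: no → false
  destination is internal: no → false
  TLS handshake observed: no → false
  NOT part of established connection: no → true
  source on blocklist: yes → true
  flow rate < 36581 pps: 37433 < 36581 is false
  NOT source is internal: no → true
Combine:
[1.1] false → false (antecedent false ⇒ implication holds) = true
[1.2.1] true AND false = false
[1.2] NOT false = true
[1.3.1] true OR false = true
[1.3] NOT true = false
[1] true OR true OR false = true
[2.1.1] exactly-one(false, false) = false
[2.1.2.1.3] false OR true = true
[2.1.2.1] true AND true AND true = true
[2.1.2] NOT true = false
[2.1] false OR false = false
[2] NOT false = true
[root] true → true = true
Overall: true → allowed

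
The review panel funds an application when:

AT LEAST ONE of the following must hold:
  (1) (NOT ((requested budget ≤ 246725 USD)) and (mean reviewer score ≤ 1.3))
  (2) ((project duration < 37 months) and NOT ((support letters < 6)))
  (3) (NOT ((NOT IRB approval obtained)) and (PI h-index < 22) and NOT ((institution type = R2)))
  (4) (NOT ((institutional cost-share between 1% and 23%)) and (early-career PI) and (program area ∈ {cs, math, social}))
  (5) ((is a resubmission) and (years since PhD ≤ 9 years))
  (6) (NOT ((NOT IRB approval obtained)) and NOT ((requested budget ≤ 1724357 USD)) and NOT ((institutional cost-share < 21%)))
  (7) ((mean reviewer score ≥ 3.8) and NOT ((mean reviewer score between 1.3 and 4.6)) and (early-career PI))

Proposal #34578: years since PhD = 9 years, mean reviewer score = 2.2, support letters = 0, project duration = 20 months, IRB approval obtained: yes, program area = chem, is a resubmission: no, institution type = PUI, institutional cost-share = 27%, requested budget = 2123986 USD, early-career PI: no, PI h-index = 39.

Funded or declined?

Atomic conditions:
  requested budget ≤ 246725 USD: 2123986 ≤ 246725 is false
  mean reviewer score ≤ 1.3: 2.2 ≤ 1.3 is false
  project duration < 37 months: 20 < 37 is true
  support letters < 6: 0 < 6 is true
  NOT IRB approval obtained: yes → false
  PI h-index < 22: 39 < 22 is false
  institution type = R2: PUI == R2 is false
  institutional cost-share between 1% and 23%: 27 in [1, 23] is false
  early-career PI: no → false
  program area ∈ {cs, math, social}: chem is not in the set → false
  is a resubmission: no → false
  years since PhD ≤ 9 years: 9 ≤ 9 is true
  requested budget ≤ 1724357 USD: 2123986 ≤ 1724357 is false
  institutional cost-share < 21%: 27 < 21 is false
  mean reviewer score ≥ 3.8: 2.2 ≥ 3.8 is false
  mean reviewer score between 1.3 and 4.6: 2.2 in [1.3, 4.6] is true
Combine:
[1.1] NOT false = true
[1] true AND false = false
[2.2] NOT true = false
[2] true AND false = false
[3.1] NOT false = true
[3.3] NOT false = true
[3] true AND false AND true = false
[4.1] NOT false = true
[4] true AND false AND false = false
[5] false AND true = false
[6.1] NOT false = true
[6.2] NOT false = true
[6.3] NOT false = true
[6] true AND true AND true = true
[7.2] NOT true = false
[7] false AND false AND false = false
[root] false OR false OR false OR false OR false OR true OR false = true
Overall: true → funded

Funded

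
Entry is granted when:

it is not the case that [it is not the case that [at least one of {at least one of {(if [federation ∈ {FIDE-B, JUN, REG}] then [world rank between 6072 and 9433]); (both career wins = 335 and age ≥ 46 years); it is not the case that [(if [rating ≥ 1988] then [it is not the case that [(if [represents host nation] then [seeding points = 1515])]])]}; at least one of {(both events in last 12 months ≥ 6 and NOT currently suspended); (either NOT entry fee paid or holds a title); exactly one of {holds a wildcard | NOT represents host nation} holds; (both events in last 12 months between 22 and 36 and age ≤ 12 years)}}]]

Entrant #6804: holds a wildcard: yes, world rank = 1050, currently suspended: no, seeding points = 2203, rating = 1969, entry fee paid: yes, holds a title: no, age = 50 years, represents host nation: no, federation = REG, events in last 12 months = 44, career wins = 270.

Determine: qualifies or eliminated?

Atomic conditions:
  federation ∈ {FIDE-B, JUN, REG}: REG is in the set → true
  world rank between 6072 and 9433: 1050 in [6072, 9433] is false
  career wins = 335: 270 == 335 is false
  age ≥ 46 years: 50 ≥ 46 is true
  rating ≥ 1988: 1969 ≥ 1988 is false
  represents host nation: no → false
  seeding points = 1515: 2203 == 1515 is false
  events in last 12 months ≥ 6: 44 ≥ 6 is true
  NOT currently suspended: no → true
  NOT entry fee paid: yes → false
  holds a title: no → false
  holds a wildcard: yes → true
  NOT represents host nation: no → true
  events in last 12 months between 22 and 36: 44 in [22, 36] is false
  age ≤ 12 years: 50 ≤ 12 is false
Combine:
[1.1.1.1] true → false = false
[1.1.1.2] false AND true = false
[1.1.1.3.1.2.1] false → false (antecedent false ⇒ implication holds) = true
[1.1.1.3.1.2] NOT true = false
[1.1.1.3.1] false → false (antecedent false ⇒ implication holds) = true
[1.1.1.3] NOT true = false
[1.1.1] false OR false OR false = false
[1.1.2.1] true AND true = true
[1.1.2.2] false OR false = false
[1.1.2.3] exactly-one(true, true) = false
[1.1.2.4] false AND false = false
[1.1.2] true OR false OR false OR false = true
[1.1] false OR true = true
[1] NOT true = false
[root] NOT false = true
Overall: true → qualifies

Qualifies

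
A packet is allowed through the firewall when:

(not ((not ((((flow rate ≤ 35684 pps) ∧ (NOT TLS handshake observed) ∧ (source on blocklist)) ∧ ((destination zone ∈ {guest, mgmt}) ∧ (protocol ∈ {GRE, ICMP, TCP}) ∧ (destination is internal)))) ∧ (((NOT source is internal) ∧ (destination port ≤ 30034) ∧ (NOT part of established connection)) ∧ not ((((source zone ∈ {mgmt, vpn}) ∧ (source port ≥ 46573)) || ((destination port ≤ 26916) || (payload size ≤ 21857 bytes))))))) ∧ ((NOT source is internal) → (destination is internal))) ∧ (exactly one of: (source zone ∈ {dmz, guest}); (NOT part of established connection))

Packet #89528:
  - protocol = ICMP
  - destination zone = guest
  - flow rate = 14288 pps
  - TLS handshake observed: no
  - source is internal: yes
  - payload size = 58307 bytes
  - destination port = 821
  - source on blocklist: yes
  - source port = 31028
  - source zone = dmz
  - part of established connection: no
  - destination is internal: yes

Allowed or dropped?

Atomic conditions:
  flow rate ≤ 35684 pps: 14288 ≤ 35684 is true
  NOT TLS handshake observed: no → true
  source on blocklist: yes → true
  destination zone ∈ {guest, mgmt}: guest is in the set → true
  protocol ∈ {GRE, ICMP, TCP}: ICMP is in the set → true
  destination is internal: yes → true
  NOT source is internal: yes → false
  destination port ≤ 30034: 821 ≤ 30034 is true
  NOT part of established connection: no → true
  source zone ∈ {mgmt, vpn}: dmz is not in the set → false
  source port ≥ 46573: 31028 ≥ 46573 is false
  destination port ≤ 26916: 821 ≤ 26916 is true
  payload size ≤ 21857 bytes: 58307 ≤ 21857 is false
  source zone ∈ {dmz, guest}: dmz is in the set → true
Combine:
[1.1.1.1.1.1] true AND true AND true = true
[1.1.1.1.1.2] true AND true AND true = true
[1.1.1.1.1] true AND true = true
[1.1.1.1] NOT true = false
[1.1.1.2.1] false AND true AND true = false
[1.1.1.2.2.1.1] false AND false = false
[1.1.1.2.2.1.2] true OR false = true
[1.1.1.2.2.1] false OR true = true
[1.1.1.2.2] NOT true = false
[1.1.1.2] false AND false = false
[1.1.1] false AND false = false
[1.1] NOT false = true
[1.2] false → true (antecedent false ⇒ implication holds) = true
[1] true AND true = true
[2] exactly-one(true, true) = false
[root] true AND false = false
Overall: false → dropped

Dropped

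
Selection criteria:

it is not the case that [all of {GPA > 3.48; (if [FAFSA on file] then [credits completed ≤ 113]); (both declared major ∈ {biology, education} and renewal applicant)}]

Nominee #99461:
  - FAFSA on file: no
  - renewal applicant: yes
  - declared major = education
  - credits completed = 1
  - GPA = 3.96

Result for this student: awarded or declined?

Declined

Atomic conditions:
  GPA > 3.48: 3.96 > 3.48 is true
  FAFSA on file: no → false
  credits completed ≤ 113: 1 ≤ 113 is true
  declared major ∈ {biology, education}: education is in the set → true
  renewal applicant: yes → true
Combine:
[1.2] false → true (antecedent false ⇒ implication holds) = true
[1.3] true AND true = true
[1] true AND true AND true = true
[root] NOT true = false
Overall: false → declined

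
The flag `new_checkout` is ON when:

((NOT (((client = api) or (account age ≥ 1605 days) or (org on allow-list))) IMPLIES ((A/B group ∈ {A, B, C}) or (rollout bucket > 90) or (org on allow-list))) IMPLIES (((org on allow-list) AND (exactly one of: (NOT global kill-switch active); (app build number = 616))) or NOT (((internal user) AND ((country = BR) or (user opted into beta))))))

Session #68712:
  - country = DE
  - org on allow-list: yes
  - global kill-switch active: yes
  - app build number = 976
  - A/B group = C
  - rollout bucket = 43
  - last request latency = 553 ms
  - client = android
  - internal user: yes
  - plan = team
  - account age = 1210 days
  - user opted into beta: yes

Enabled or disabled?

Disabled

Atomic conditions:
  client = api: android == api is false
  account age ≥ 1605 days: 1210 ≥ 1605 is false
  org on allow-list: yes → true
  A/B group ∈ {A, B, C}: C is in the set → true
  rollout bucket > 90: 43 > 90 is false
  NOT global kill-switch active: yes → false
  app build number = 616: 976 == 616 is false
  internal user: yes → true
  country = BR: DE == BR is false
  user opted into beta: yes → true
Combine:
[1.1.1] false OR false OR true = true
[1.1] NOT true = false
[1.2] true OR false OR true = true
[1] false → true (antecedent false ⇒ implication holds) = true
[2.1.2] exactly-one(false, false) = false
[2.1] true AND false = false
[2.2.1.2] false OR true = true
[2.2.1] true AND true = true
[2.2] NOT true = false
[2] false OR false = false
[root] true → false = false
Overall: false → disabled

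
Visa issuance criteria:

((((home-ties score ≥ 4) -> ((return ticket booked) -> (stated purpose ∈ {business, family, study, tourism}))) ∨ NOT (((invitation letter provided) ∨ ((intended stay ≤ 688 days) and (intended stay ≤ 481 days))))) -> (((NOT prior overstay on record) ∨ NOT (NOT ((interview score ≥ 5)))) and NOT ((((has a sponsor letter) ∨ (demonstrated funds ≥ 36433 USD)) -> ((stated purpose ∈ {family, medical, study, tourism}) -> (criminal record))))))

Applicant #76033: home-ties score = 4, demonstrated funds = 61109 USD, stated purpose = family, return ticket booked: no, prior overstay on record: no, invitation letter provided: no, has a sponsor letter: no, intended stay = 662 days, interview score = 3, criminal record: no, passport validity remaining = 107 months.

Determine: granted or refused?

Granted

Atomic conditions:
  home-ties score ≥ 4: 4 ≥ 4 is true
  return ticket booked: no → false
  stated purpose ∈ {business, family, study, tourism}: family is in the set → true
  invitation letter provided: no → false
  intended stay ≤ 688 days: 662 ≤ 688 is true
  intended stay ≤ 481 days: 662 ≤ 481 is false
  NOT prior overstay on record: no → true
  interview score ≥ 5: 3 ≥ 5 is false
  has a sponsor letter: no → false
  demonstrated funds ≥ 36433 USD: 61109 ≥ 36433 is true
  stated purpose ∈ {family, medical, study, tourism}: family is in the set → true
  criminal record: no → false
Combine:
[1.1.2] false → true (antecedent false ⇒ implication holds) = true
[1.1] true → true = true
[1.2.1.2] true AND false = false
[1.2.1] false OR false = false
[1.2] NOT false = true
[1] true OR true = true
[2.1.2.1] NOT false = true
[2.1.2] NOT true = false
[2.1] true OR false = true
[2.2.1.1] false OR true = true
[2.2.1.2] true → false = false
[2.2.1] true → false = false
[2.2] NOT false = true
[2] true AND true = true
[root] true → true = true
Overall: true → granted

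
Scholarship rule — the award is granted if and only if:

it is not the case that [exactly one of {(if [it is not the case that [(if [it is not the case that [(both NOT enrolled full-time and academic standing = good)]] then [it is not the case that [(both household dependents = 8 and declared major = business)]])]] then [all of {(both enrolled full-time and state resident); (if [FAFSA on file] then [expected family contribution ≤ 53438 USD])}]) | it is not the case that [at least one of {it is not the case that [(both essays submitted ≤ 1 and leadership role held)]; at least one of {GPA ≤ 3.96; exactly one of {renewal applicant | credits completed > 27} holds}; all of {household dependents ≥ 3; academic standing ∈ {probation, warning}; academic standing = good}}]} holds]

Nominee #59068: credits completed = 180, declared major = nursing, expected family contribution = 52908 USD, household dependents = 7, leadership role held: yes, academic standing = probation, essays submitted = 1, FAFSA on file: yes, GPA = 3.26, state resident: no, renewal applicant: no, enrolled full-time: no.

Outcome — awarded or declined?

Atomic conditions:
  NOT enrolled full-time: no → true
  academic standing = good: probation == good is false
  household dependents = 8: 7 == 8 is false
  declared major = business: nursing == business is false
  enrolled full-time: no → false
  state resident: no → false
  FAFSA on file: yes → true
  expected family contribution ≤ 53438 USD: 52908 ≤ 53438 is true
  essays submitted ≤ 1: 1 ≤ 1 is true
  leadership role held: yes → true
  GPA ≤ 3.96: 3.26 ≤ 3.96 is true
  renewal applicant: no → false
  credits completed > 27: 180 > 27 is true
  household dependents ≥ 3: 7 ≥ 3 is true
  academic standing ∈ {probation, warning}: probation is in the set → true
Combine:
[1.1.1.1.1.1] true AND false = false
[1.1.1.1.1] NOT false = true
[1.1.1.1.2.1] false AND false = false
[1.1.1.1.2] NOT false = true
[1.1.1.1] true → true = true
[1.1.1] NOT true = false
[1.1.2.1] false AND false = false
[1.1.2.2] true → true = true
[1.1.2] false AND true = false
[1.1] false → false (antecedent false ⇒ implication holds) = true
[1.2.1.1.1] true AND true = true
[1.2.1.1] NOT true = false
[1.2.1.2.2] exactly-one(false, true) = true
[1.2.1.2] true OR true = true
[1.2.1.3] true AND true AND false = false
[1.2.1] false OR true OR false = true
[1.2] NOT true = false
[1] exactly-one(true, false) = true
[root] NOT true = false
Overall: false → declined

Declined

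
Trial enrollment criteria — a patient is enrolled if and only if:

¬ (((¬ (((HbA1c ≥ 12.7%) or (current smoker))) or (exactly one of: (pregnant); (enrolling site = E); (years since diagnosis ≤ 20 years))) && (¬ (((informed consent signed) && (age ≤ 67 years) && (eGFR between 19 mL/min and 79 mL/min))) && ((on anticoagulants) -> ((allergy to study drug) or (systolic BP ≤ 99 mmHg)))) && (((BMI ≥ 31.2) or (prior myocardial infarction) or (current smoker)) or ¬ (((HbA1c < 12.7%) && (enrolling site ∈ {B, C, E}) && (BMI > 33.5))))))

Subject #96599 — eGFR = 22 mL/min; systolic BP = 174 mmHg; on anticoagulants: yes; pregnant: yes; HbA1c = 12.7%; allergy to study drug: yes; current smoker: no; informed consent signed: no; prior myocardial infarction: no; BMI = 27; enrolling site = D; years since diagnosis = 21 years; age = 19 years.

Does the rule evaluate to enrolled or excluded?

Excluded

Atomic conditions:
  HbA1c ≥ 12.7%: 12.7 ≥ 12.7 is true
  current smoker: no → false
  pregnant: yes → true
  enrolling site = E: D == E is false
  years since diagnosis ≤ 20 years: 21 ≤ 20 is false
  informed consent signed: no → false
  age ≤ 67 years: 19 ≤ 67 is true
  eGFR between 19 mL/min and 79 mL/min: 22 in [19, 79] is true
  on anticoagulants: yes → true
  allergy to study drug: yes → true
  systolic BP ≤ 99 mmHg: 174 ≤ 99 is false
  BMI ≥ 31.2: 27 ≥ 31.2 is false
  prior myocardial infarction: no → false
  HbA1c < 12.7%: 12.7 < 12.7 is false
  enrolling site ∈ {B, C, E}: D is not in the set → false
  BMI > 33.5: 27 > 33.5 is false
Combine:
[1.1.1.1] true OR false = true
[1.1.1] NOT true = false
[1.1.2] exactly-one(true, false, false) = true
[1.1] false OR true = true
[1.2.1.1] false AND true AND true = false
[1.2.1] NOT false = true
[1.2.2.2] true OR false = true
[1.2.2] true → true = true
[1.2] true AND true = true
[1.3.1] false OR false OR false = false
[1.3.2.1] false AND false AND false = false
[1.3.2] NOT false = true
[1.3] false OR true = true
[1] true AND true AND true = true
[root] NOT true = false
Overall: false → excluded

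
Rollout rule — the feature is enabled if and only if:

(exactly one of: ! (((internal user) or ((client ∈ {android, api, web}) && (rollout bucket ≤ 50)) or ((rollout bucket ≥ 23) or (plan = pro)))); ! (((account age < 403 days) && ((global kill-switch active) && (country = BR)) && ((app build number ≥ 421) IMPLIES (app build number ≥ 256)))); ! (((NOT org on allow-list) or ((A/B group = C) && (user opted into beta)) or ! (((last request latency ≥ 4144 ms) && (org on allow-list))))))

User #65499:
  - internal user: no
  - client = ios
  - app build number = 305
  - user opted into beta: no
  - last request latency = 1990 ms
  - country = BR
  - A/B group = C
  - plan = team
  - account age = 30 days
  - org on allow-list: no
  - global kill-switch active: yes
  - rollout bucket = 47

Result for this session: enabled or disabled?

Atomic conditions:
  internal user: no → false
  client ∈ {android, api, web}: ios is not in the set → false
  rollout bucket ≤ 50: 47 ≤ 50 is true
  rollout bucket ≥ 23: 47 ≥ 23 is true
  plan = pro: team == pro is false
  account age < 403 days: 30 < 403 is true
  global kill-switch active: yes → true
  country = BR: BR == BR is true
  app build number ≥ 421: 305 ≥ 421 is false
  app build number ≥ 256: 305 ≥ 256 is true
  NOT org on allow-list: no → true
  A/B group = C: C == C is true
  user opted into beta: no → false
  last request latency ≥ 4144 ms: 1990 ≥ 4144 is false
  org on allow-list: no → false
Combine:
[1.1.2] false AND true = false
[1.1.3] true OR false = true
[1.1] false OR false OR true = true
[1] NOT true = false
[2.1.2] true AND true = true
[2.1.3] false → true (antecedent false ⇒ implication holds) = true
[2.1] true AND true AND true = true
[2] NOT true = false
[3.1.2] true AND false = false
[3.1.3.1] false AND false = false
[3.1.3] NOT false = true
[3.1] true OR false OR true = true
[3] NOT true = false
[root] exactly-one(false, false, false) = false
Overall: false → disabled

Disabled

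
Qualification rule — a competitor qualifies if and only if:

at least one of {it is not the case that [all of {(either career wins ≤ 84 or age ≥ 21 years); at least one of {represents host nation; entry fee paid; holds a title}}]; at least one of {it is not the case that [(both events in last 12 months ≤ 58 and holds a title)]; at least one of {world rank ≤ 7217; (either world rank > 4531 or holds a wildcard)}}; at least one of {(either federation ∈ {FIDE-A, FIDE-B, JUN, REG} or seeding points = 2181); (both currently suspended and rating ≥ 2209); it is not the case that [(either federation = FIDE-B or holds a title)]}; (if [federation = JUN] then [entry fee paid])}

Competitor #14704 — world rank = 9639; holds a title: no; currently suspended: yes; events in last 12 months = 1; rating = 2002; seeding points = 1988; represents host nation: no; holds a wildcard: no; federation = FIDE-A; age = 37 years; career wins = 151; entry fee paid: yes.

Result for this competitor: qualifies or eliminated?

Atomic conditions:
  career wins ≤ 84: 151 ≤ 84 is false
  age ≥ 21 years: 37 ≥ 21 is true
  represents host nation: no → false
  entry fee paid: yes → true
  holds a title: no → false
  events in last 12 months ≤ 58: 1 ≤ 58 is true
  world rank ≤ 7217: 9639 ≤ 7217 is false
  world rank > 4531: 9639 > 4531 is true
  holds a wildcard: no → false
  federation ∈ {FIDE-A, FIDE-B, JUN, REG}: FIDE-A is in the set → true
  seeding points = 2181: 1988 == 2181 is false
  currently suspended: yes → true
  rating ≥ 2209: 2002 ≥ 2209 is false
  federation = FIDE-B: FIDE-A == FIDE-B is false
  federation = JUN: FIDE-A == JUN is false
Combine:
[1.1.1] false OR true = true
[1.1.2] false OR true OR false = true
[1.1] true AND true = true
[1] NOT true = false
[2.1.1] true AND false = false
[2.1] NOT false = true
[2.2.2] true OR false = true
[2.2] false OR true = true
[2] true OR true = true
[3.1] true OR false = true
[3.2] true AND false = false
[3.3.1] false OR false = false
[3.3] NOT false = true
[3] true OR false OR true = true
[4] false → true (antecedent false ⇒ implication holds) = true
[root] false OR true OR true OR true = true
Overall: true → qualifies

Qualifies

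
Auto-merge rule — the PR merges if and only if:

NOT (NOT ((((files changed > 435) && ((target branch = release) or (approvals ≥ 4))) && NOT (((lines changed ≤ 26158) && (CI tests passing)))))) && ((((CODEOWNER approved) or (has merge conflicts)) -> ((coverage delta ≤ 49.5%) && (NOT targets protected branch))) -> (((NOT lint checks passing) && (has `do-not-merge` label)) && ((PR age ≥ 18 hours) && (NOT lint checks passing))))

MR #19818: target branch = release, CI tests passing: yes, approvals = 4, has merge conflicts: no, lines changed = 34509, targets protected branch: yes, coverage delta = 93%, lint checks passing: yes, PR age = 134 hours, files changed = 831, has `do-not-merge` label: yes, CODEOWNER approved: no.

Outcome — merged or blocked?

Atomic conditions:
  files changed > 435: 831 > 435 is true
  target branch = release: release == release is true
  approvals ≥ 4: 4 ≥ 4 is true
  lines changed ≤ 26158: 34509 ≤ 26158 is false
  CI tests passing: yes → true
  CODEOWNER approved: no → false
  has merge conflicts: no → false
  coverage delta ≤ 49.5%: 93 ≤ 49.5 is false
  NOT targets protected branch: yes → false
  NOT lint checks passing: yes → false
  has `do-not-merge` label: yes → true
  PR age ≥ 18 hours: 134 ≥ 18 is true
Combine:
[1.1.1.1.2] true OR true = true
[1.1.1.1] true AND true = true
[1.1.1.2.1] false AND true = false
[1.1.1.2] NOT false = true
[1.1.1] true AND true = true
[1.1] NOT true = false
[1] NOT false = true
[2.1.1] false OR false = false
[2.1.2] false AND false = false
[2.1] false → false (antecedent false ⇒ implication holds) = true
[2.2.1] false AND true = false
[2.2.2] true AND false = false
[2.2] false AND false = false
[2] true → false = false
[root] true AND false = false
Overall: false → blocked

Blocked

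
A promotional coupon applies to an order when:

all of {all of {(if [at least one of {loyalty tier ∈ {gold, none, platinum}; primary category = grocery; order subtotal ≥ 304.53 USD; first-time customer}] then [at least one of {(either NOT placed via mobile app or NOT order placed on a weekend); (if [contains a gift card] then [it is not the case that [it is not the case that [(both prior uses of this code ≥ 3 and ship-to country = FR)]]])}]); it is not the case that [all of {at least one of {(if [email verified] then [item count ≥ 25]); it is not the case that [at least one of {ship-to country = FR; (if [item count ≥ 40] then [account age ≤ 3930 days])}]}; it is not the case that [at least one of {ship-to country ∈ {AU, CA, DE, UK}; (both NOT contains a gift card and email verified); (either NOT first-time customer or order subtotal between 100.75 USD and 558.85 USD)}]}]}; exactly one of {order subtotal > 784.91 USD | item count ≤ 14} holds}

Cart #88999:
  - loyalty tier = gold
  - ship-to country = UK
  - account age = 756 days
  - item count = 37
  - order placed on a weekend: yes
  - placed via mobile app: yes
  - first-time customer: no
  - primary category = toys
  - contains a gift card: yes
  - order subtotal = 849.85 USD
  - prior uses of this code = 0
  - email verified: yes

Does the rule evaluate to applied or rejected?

Rejected

Atomic conditions:
  loyalty tier ∈ {gold, none, platinum}: gold is in the set → true
  primary category = grocery: toys == grocery is false
  order subtotal ≥ 304.53 USD: 849.85 ≥ 304.53 is true
  first-time customer: no → false
  NOT placed via mobile app: yes → false
  NOT order placed on a weekend: yes → false
  contains a gift card: yes → true
  prior uses of this code ≥ 3: 0 ≥ 3 is false
  ship-to country = FR: UK == FR is false
  email verified: yes → true
  item count ≥ 25: 37 ≥ 25 is true
  item count ≥ 40: 37 ≥ 40 is false
  account age ≤ 3930 days: 756 ≤ 3930 is true
  ship-to country ∈ {AU, CA, DE, UK}: UK is in the set → true
  NOT contains a gift card: yes → false
  NOT first-time customer: no → true
  order subtotal between 100.75 USD and 558.85 USD: 849.85 in [100.75, 558.85] is false
  order subtotal > 784.91 USD: 849.85 > 784.91 is true
  item count ≤ 14: 37 ≤ 14 is false
Combine:
[1.1.1] true OR false OR true OR false = true
[1.1.2.1] false OR false = false
[1.1.2.2.2.1.1] false AND false = false
[1.1.2.2.2.1] NOT false = true
[1.1.2.2.2] NOT true = false
[1.1.2.2] true → false = false
[1.1.2] false OR false = false
[1.1] true → false = false
[1.2.1.1.1] true → true = true
[1.2.1.1.2.1.2] false → true (antecedent false ⇒ implication holds) = true
[1.2.1.1.2.1] false OR true = true
[1.2.1.1.2] NOT true = false
[1.2.1.1] true OR false = true
[1.2.1.2.1.2] false AND true = false
[1.2.1.2.1.3] true OR false = true
[1.2.1.2.1] true OR false OR true = true
[1.2.1.2] NOT true = false
[1.2.1] true AND false = false
[1.2] NOT false = true
[1] false AND true = false
[2] exactly-one(true, false) = true
[root] false AND true = false
Overall: false → rejected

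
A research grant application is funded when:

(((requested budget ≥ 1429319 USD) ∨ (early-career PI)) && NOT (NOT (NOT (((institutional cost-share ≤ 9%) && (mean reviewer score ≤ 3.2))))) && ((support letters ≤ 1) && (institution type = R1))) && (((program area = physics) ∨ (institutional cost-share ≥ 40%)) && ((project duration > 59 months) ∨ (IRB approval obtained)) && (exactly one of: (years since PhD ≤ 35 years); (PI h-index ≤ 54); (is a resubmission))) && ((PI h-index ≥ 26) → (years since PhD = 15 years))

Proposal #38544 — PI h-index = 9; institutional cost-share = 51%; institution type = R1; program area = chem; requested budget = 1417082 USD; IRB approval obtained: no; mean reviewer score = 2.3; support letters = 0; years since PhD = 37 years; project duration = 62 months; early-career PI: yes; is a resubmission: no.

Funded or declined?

Funded

Atomic conditions:
  requested budget ≥ 1429319 USD: 1417082 ≥ 1429319 is false
  early-career PI: yes → true
  institutional cost-share ≤ 9%: 51 ≤ 9 is false
  mean reviewer score ≤ 3.2: 2.3 ≤ 3.2 is true
  support letters ≤ 1: 0 ≤ 1 is true
  institution type = R1: R1 == R1 is true
  program area = physics: chem == physics is false
  institutional cost-share ≥ 40%: 51 ≥ 40 is true
  project duration > 59 months: 62 > 59 is true
  IRB approval obtained: no → false
  years since PhD ≤ 35 years: 37 ≤ 35 is false
  PI h-index ≤ 54: 9 ≤ 54 is true
  is a resubmission: no → false
  PI h-index ≥ 26: 9 ≥ 26 is false
  years since PhD = 15 years: 37 == 15 is false
Combine:
[1.1] false OR true = true
[1.2.1.1.1] false AND true = false
[1.2.1.1] NOT false = true
[1.2.1] NOT true = false
[1.2] NOT false = true
[1.3] true AND true = true
[1] true AND true AND true = true
[2.1] false OR true = true
[2.2] true OR false = true
[2.3] exactly-one(false, true, false) = true
[2] true AND true AND true = true
[3] false → false (antecedent false ⇒ implication holds) = true
[root] true AND true AND true = true
Overall: true → funded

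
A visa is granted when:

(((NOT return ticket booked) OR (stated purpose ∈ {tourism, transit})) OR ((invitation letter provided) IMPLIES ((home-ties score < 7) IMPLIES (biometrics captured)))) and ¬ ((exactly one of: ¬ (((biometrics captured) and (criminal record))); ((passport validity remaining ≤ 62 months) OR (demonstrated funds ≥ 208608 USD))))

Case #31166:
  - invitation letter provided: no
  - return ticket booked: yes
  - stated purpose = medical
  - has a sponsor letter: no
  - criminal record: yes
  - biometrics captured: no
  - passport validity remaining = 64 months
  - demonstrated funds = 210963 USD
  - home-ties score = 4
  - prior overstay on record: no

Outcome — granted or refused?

Atomic conditions:
  NOT return ticket booked: yes → false
  stated purpose ∈ {tourism, transit}: medical is not in the set → false
  invitation letter provided: no → false
  home-ties score < 7: 4 < 7 is true
  biometrics captured: no → false
  criminal record: yes → true
  passport validity remaining ≤ 62 months: 64 ≤ 62 is false
  demonstrated funds ≥ 208608 USD: 210963 ≥ 208608 is true
Combine:
[1.1] false OR false = false
[1.2.2] true → false = false
[1.2] false → false (antecedent false ⇒ implication holds) = true
[1] false OR true = true
[2.1.1.1] false AND true = false
[2.1.1] NOT false = true
[2.1.2] false OR true = true
[2.1] exactly-one(true, true) = false
[2] NOT false = true
[root] true AND true = true
Overall: true → granted

Granted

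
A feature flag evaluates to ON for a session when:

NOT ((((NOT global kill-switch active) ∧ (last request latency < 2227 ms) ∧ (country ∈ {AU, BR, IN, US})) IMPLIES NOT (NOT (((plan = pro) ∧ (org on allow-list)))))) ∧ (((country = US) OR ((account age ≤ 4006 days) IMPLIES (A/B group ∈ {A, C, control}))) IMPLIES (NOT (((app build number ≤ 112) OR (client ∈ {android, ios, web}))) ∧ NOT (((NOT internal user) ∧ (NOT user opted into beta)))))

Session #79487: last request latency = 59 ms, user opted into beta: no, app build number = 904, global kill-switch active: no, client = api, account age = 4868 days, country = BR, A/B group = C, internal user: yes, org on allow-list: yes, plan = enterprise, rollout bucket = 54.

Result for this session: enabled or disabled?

Atomic conditions:
  NOT global kill-switch active: no → true
  last request latency < 2227 ms: 59 < 2227 is true
  country ∈ {AU, BR, IN, US}: BR is in the set → true
  plan = pro: enterprise == pro is false
  org on allow-list: yes → true
  country = US: BR == US is false
  account age ≤ 4006 days: 4868 ≤ 4006 is false
  A/B group ∈ {A, C, control}: C is in the set → true
  app build number ≤ 112: 904 ≤ 112 is false
  client ∈ {android, ios, web}: api is not in the set → false
  NOT internal user: yes → false
  NOT user opted into beta: no → true
Combine:
[1.1.1] true AND true AND true = true
[1.1.2.1.1] false AND true = false
[1.1.2.1] NOT false = true
[1.1.2] NOT true = false
[1.1] true → false = false
[1] NOT false = true
[2.1.2] false → true (antecedent false ⇒ implication holds) = true
[2.1] false OR true = true
[2.2.1.1] false OR false = false
[2.2.1] NOT false = true
[2.2.2.1] false AND true = false
[2.2.2] NOT false = true
[2.2] true AND true = true
[2] true → true = true
[root] true AND true = true
Overall: true → enabled

Enabled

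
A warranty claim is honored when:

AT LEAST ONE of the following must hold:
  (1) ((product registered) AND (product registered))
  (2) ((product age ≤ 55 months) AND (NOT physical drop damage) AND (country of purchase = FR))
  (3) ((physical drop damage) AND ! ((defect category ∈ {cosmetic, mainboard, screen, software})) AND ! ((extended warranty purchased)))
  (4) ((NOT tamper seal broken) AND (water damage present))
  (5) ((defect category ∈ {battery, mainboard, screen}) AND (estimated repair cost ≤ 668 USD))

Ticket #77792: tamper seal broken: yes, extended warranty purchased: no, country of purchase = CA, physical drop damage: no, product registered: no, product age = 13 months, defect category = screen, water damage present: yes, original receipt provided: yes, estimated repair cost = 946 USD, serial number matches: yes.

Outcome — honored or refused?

Refused

Atomic conditions:
  product registered: no → false
  product age ≤ 55 months: 13 ≤ 55 is true
  NOT physical drop damage: no → true
  country of purchase = FR: CA == FR is false
  physical drop damage: no → false
  defect category ∈ {cosmetic, mainboard, screen, software}: screen is in the set → true
  extended warranty purchased: no → false
  NOT tamper seal broken: yes → false
  water damage present: yes → true
  defect category ∈ {battery, mainboard, screen}: screen is in the set → true
  estimated repair cost ≤ 668 USD: 946 ≤ 668 is false
Combine:
[1] false AND false = false
[2] true AND true AND false = false
[3.2] NOT true = false
[3.3] NOT false = true
[3] false AND false AND true = false
[4] false AND true = false
[5] true AND false = false
[root] false OR false OR false OR false OR false = false
Overall: false → refused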